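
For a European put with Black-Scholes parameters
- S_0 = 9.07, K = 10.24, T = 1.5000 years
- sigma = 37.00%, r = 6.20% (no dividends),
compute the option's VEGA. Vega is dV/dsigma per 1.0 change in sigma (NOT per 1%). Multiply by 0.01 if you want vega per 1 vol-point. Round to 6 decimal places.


d1 = 0.1640620664; d2 = -0.2890935361
phi(d1) = 0.3936092103; exp(-qT) = 1.0000000000; exp(-rT) = 0.9111935003
Vega = S * exp(-qT) * phi(d1) * sqrt(T) = 9.0700 * 1.0000000000 * 0.3936092103 * 1.2247448714 = 4.372383

Answer: Vega = 4.372383


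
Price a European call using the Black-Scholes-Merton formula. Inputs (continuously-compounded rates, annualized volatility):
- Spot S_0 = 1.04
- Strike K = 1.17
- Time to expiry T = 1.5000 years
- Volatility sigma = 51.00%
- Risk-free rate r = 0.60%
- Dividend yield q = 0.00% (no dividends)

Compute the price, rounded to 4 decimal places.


Answer: Price = 0.2138

Derivation:
d1 = (ln(S/K) + (r - q + 0.5*sigma^2) * T) / (sigma * sqrt(T)) = 0.13815116
d2 = d1 - sigma * sqrt(T) = -0.48646872
exp(-rT) = 0.99104038; exp(-qT) = 1.00000000
C = S_0 * exp(-qT) * N(d1) - K * exp(-rT) * N(d2)
N(d1) = 0.55493952; N(d2) = 0.31331744
C = 1.0400 * 1.00000000 * 0.55493952 - 1.1700 * 0.99104038 * 0.31331744 = 0.2138


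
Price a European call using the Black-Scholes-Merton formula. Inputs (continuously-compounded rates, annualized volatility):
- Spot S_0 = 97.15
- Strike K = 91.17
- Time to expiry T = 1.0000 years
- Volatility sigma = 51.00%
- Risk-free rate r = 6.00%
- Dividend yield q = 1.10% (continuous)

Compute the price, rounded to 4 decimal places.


Answer: Price = 23.8580

Derivation:
d1 = (ln(S/K) + (r - q + 0.5*sigma^2) * T) / (sigma * sqrt(T)) = 0.47564761
d2 = d1 - sigma * sqrt(T) = -0.03435239
exp(-rT) = 0.94176453; exp(-qT) = 0.98906028
C = S_0 * exp(-qT) * N(d1) - K * exp(-rT) * N(d2)
N(d1) = 0.68283727; N(d2) = 0.48629807
C = 97.1500 * 0.98906028 * 0.68283727 - 91.1700 * 0.94176453 * 0.48629807 = 23.8580


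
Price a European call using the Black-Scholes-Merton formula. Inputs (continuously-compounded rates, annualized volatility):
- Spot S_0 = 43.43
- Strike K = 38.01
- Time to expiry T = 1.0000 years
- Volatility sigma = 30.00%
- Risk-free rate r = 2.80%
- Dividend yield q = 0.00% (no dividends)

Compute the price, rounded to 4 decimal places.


Answer: Price = 8.6971

Derivation:
d1 = (ln(S/K) + (r - q + 0.5*sigma^2) * T) / (sigma * sqrt(T)) = 0.68767055
d2 = d1 - sigma * sqrt(T) = 0.38767055
exp(-rT) = 0.97238837; exp(-qT) = 1.00000000
C = S_0 * exp(-qT) * N(d1) - K * exp(-rT) * N(d2)
N(d1) = 0.75416986; N(d2) = 0.65087007
C = 43.4300 * 1.00000000 * 0.75416986 - 38.0100 * 0.97238837 * 0.65087007 = 8.6971


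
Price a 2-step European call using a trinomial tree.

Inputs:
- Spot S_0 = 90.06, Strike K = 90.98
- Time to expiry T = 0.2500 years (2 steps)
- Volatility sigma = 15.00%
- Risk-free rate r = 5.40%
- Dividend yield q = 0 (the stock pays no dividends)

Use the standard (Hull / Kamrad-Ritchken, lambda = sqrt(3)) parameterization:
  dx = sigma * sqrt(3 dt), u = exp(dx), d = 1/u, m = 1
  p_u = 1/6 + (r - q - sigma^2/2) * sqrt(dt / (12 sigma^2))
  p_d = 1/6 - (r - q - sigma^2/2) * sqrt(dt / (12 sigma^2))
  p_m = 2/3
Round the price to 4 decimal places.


dt = T/N = 0.125000; dx = sigma*sqrt(3*dt) = 0.091856
u = exp(dx) = 1.096207; d = 1/u = 0.912237
p_u = 0.195754, p_m = 0.666667, p_d = 0.137579
Discount per step: exp(-r*dt) = 0.993273
Stock lattice S(k, j) with j the centered position index:
  k=0: S(0,+0) = 90.0600
  k=1: S(1,-1) = 82.1560; S(1,+0) = 90.0600; S(1,+1) = 98.7244
  k=2: S(2,-2) = 74.9457; S(2,-1) = 82.1560; S(2,+0) = 90.0600; S(2,+1) = 98.7244; S(2,+2) = 108.2223
Terminal payoffs V(N, j) = max(S_T - K, 0):
  V(2,-2) = 0.000000; V(2,-1) = 0.000000; V(2,+0) = 0.000000; V(2,+1) = 7.744385; V(2,+2) = 17.242343
Backward induction: V(k, j) = exp(-r*dt) * [p_u * V(k+1, j+1) + p_m * V(k+1, j) + p_d * V(k+1, j-1)]
  V(1,-1) = exp(-r*dt) * [p_u*0.000000 + p_m*0.000000 + p_d*0.000000] = 0.000000
  V(1,+0) = exp(-r*dt) * [p_u*7.744385 + p_m*0.000000 + p_d*0.000000] = 1.505799
  V(1,+1) = exp(-r*dt) * [p_u*17.242343 + p_m*7.744385 + p_d*0.000000] = 8.480749
  V(0,+0) = exp(-r*dt) * [p_u*8.480749 + p_m*1.505799 + p_d*0.000000] = 2.646088

Answer: Price = V(0,0) = 2.6461


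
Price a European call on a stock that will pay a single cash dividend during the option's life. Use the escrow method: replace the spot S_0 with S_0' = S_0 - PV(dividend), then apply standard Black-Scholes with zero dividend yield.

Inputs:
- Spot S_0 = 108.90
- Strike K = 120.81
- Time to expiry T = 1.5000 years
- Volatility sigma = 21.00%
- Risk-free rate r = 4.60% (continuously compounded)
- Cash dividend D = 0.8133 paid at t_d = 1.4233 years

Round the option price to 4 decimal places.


PV(D) = D * exp(-r * t_d) = 0.8133 * 0.93662546 = 0.76175749
S_0' = S_0 - PV(D) = 108.9000 - 0.76175749 = 108.13824251
d1 = (ln(S_0'/K) + (r + sigma^2/2)*T) / (sigma*sqrt(T)) = -0.03395705
d2 = d1 - sigma*sqrt(T) = -0.29115347
exp(-rT) = 0.93332668
N(d1) = 0.48645570; N(d2) = 0.38546697
C = S_0' * N(d1) - K * exp(-rT) * N(d2) = 108.13824251 * 0.48645570 - 120.8100 * 0.93332668 * 0.38546697 = 9.1411

Answer: Price = 9.1411


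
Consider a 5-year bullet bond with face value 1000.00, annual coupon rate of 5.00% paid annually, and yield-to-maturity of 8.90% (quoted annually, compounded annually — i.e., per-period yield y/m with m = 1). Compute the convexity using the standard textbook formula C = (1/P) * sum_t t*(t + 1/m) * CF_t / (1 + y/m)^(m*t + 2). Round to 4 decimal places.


Coupon per period c = face * coupon_rate / m = 50.000000
Periods per year m = 1; per-period yield y/m = 0.089000
Number of cashflows N = 5
Cashflows (t years, CF_t, discount factor 1/(1+y/m)^(m*t), PV):
  t = 1.0000: CF_t = 50.000000, DF = 0.918274, PV = 45.913682
  t = 2.0000: CF_t = 50.000000, DF = 0.843226, PV = 42.161324
  t = 3.0000: CF_t = 50.000000, DF = 0.774313, PV = 38.715633
  t = 4.0000: CF_t = 50.000000, DF = 0.711031, PV = 35.551546
  t = 5.0000: CF_t = 1050.000000, DF = 0.652921, PV = 685.566993
Price P = sum_t PV_t = 847.909179
Convexity numerator sum_t t*(t + 1/m) * CF_t / (1+y/m)^(m*t + 2):
  t = 1.0000: term = 77.431266
  t = 2.0000: term = 213.309273
  t = 3.0000: term = 391.752568
  t = 4.0000: term = 599.560097
  t = 5.0000: term = 17342.647445
Convexity = (1/P) * sum = 18624.700649 / 847.909179 = 21.965443

Answer: Convexity = 21.9654


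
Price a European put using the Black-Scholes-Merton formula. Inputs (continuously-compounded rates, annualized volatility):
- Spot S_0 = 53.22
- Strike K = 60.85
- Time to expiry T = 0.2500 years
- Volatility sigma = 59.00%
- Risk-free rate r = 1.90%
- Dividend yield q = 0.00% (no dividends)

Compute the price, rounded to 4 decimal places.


Answer: Price = 10.9664

Derivation:
d1 = (ln(S/K) + (r - q + 0.5*sigma^2) * T) / (sigma * sqrt(T)) = -0.29055950
d2 = d1 - sigma * sqrt(T) = -0.58555950
exp(-rT) = 0.99526126; exp(-qT) = 1.00000000
P = K * exp(-rT) * N(-d2) - S_0 * exp(-qT) * N(-d1)
N(-d1) = 0.61430588; N(-d2) = 0.72091422
P = 60.8500 * 0.99526126 * 0.72091422 - 53.2200 * 1.00000000 * 0.61430588 = 10.9664


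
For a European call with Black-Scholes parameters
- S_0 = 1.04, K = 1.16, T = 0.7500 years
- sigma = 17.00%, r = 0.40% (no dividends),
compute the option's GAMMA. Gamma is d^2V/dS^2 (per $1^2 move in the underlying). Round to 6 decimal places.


Answer: Gamma = 2.112476

Derivation:
d1 = -0.6477312501; d2 = -0.7949555688
phi(d1) = 0.3234481619; exp(-qT) = 1.0000000000; exp(-rT) = 0.9970044955
Gamma = exp(-qT) * phi(d1) / (S * sigma * sqrt(T)) = 1.0000000000 * 0.3234481619 / (1.0400 * 0.1700 * 0.8660254038) = 2.112476


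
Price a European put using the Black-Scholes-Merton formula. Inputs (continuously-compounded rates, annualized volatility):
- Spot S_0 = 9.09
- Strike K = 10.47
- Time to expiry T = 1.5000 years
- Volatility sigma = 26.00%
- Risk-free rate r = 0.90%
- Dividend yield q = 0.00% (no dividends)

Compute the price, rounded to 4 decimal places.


d1 = (ln(S/K) + (r - q + 0.5*sigma^2) * T) / (sigma * sqrt(T)) = -0.24224548
d2 = d1 - sigma * sqrt(T) = -0.56067915
exp(-rT) = 0.98659072; exp(-qT) = 1.00000000
P = K * exp(-rT) * N(-d2) - S_0 * exp(-qT) * N(-d1)
N(-d1) = 0.59570502; N(-d2) = 0.71249186
P = 10.4700 * 0.98659072 * 0.71249186 - 9.0900 * 1.00000000 * 0.59570502 = 1.9448

Answer: Price = 1.9448


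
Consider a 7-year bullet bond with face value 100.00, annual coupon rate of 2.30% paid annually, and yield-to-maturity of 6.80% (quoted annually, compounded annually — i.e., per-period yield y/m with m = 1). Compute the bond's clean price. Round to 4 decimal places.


Coupon per period c = face * coupon_rate / m = 2.300000
Periods per year m = 1; per-period yield y/m = 0.068000
Number of cashflows N = 7
Cashflows (t years, CF_t, discount factor 1/(1+y/m)^(m*t), PV):
  t = 1.0000: CF_t = 2.300000, DF = 0.936330, PV = 2.153558
  t = 2.0000: CF_t = 2.300000, DF = 0.876713, PV = 2.016440
  t = 3.0000: CF_t = 2.300000, DF = 0.820892, PV = 1.888053
  t = 4.0000: CF_t = 2.300000, DF = 0.768626, PV = 1.767839
  t = 5.0000: CF_t = 2.300000, DF = 0.719687, PV = 1.655280
  t = 6.0000: CF_t = 2.300000, DF = 0.673864, PV = 1.549888
  t = 7.0000: CF_t = 102.300000, DF = 0.630959, PV = 64.547119
Price P = sum_t PV_t = 75.578178

Answer: Price = 75.5782


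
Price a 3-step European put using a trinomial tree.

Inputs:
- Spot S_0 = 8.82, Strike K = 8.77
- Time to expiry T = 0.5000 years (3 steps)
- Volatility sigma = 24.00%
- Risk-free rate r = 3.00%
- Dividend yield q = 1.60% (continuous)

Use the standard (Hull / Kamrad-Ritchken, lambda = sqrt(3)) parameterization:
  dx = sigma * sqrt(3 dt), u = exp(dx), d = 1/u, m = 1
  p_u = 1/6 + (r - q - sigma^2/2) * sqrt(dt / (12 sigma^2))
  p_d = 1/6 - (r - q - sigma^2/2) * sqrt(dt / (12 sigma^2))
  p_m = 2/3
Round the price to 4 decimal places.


Answer: Price = V(0,0) = 0.4883

Derivation:
dt = T/N = 0.166667; dx = sigma*sqrt(3*dt) = 0.169706
u = exp(dx) = 1.184956; d = 1/u = 0.843913
p_u = 0.159399, p_m = 0.666667, p_d = 0.173934
Discount per step: exp(-r*dt) = 0.995012
Stock lattice S(k, j) with j the centered position index:
  k=0: S(0,+0) = 8.8200
  k=1: S(1,-1) = 7.4433; S(1,+0) = 8.8200; S(1,+1) = 10.4513
  k=2: S(2,-2) = 6.2815; S(2,-1) = 7.4433; S(2,+0) = 8.8200; S(2,+1) = 10.4513; S(2,+2) = 12.3843
  k=3: S(3,-3) = 5.3011; S(3,-2) = 6.2815; S(3,-1) = 7.4433; S(3,+0) = 8.8200; S(3,+1) = 10.4513; S(3,+2) = 12.3843; S(3,+3) = 14.6749
Terminal payoffs V(N, j) = max(K - S_T, 0):
  V(3,-3) = 3.468950; V(3,-2) = 2.488489; V(3,-1) = 1.326686; V(3,+0) = 0.000000; V(3,+1) = 0.000000; V(3,+2) = 0.000000; V(3,+3) = 0.000000
Backward induction: V(k, j) = exp(-r*dt) * [p_u * V(k+1, j+1) + p_m * V(k+1, j) + p_d * V(k+1, j-1)]
  V(2,-2) = exp(-r*dt) * [p_u*1.326686 + p_m*2.488489 + p_d*3.468950] = 2.461496
  V(2,-1) = exp(-r*dt) * [p_u*0.000000 + p_m*1.326686 + p_d*2.488489] = 1.310720
  V(2,+0) = exp(-r*dt) * [p_u*0.000000 + p_m*0.000000 + p_d*1.326686] = 0.229605
  V(2,+1) = exp(-r*dt) * [p_u*0.000000 + p_m*0.000000 + p_d*0.000000] = 0.000000
  V(2,+2) = exp(-r*dt) * [p_u*0.000000 + p_m*0.000000 + p_d*0.000000] = 0.000000
  V(1,-1) = exp(-r*dt) * [p_u*0.229605 + p_m*1.310720 + p_d*2.461496] = 1.331874
  V(1,+0) = exp(-r*dt) * [p_u*0.000000 + p_m*0.229605 + p_d*1.310720] = 0.379149
  V(1,+1) = exp(-r*dt) * [p_u*0.000000 + p_m*0.000000 + p_d*0.229605] = 0.039737
  V(0,+0) = exp(-r*dt) * [p_u*0.039737 + p_m*0.379149 + p_d*1.331874] = 0.488311


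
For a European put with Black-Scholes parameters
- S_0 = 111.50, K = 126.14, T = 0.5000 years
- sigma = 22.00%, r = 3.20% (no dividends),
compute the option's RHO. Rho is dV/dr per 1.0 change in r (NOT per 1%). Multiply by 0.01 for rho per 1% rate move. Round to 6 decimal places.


d1 = -0.6124046792; d2 = -0.7679681711
phi(d1) = 0.3307282364; exp(-qT) = 1.0000000000; exp(-rT) = 0.9841273201
N(-d2) = 0.7787469526
Rho = -K*T*exp(-rT)*N(-d2) = -126.1400 * 0.5000 * 0.9841273201 * 0.7787469526 = -48.335975

Answer: Rho = -48.335975


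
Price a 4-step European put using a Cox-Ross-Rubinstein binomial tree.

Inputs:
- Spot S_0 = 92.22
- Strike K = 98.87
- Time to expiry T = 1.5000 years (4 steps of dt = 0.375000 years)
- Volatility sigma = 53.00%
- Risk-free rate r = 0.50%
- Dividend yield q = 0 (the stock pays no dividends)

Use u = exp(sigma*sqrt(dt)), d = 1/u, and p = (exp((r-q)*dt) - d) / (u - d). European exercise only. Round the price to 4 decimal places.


Answer: Price = V(0,0) = 26.8764

Derivation:
dt = T/N = 0.375000
u = exp(sigma*sqrt(dt)) = 1.383418; d = 1/u = 0.722847
p = (exp((r-q)*dt) - d) / (u - d) = 0.422407
Discount per step: exp(-r*dt) = 0.998127
Stock lattice S(k, i) with i counting down-moves:
  k=0: S(0,0) = 92.2200
  k=1: S(1,0) = 127.5788; S(1,1) = 66.6610
  k=2: S(2,0) = 176.4949; S(2,1) = 92.2200; S(2,2) = 48.1857
  k=3: S(3,0) = 244.1662; S(3,1) = 127.5788; S(3,2) = 66.6610; S(3,3) = 34.8309
  k=4: S(4,0) = 337.7840; S(4,1) = 176.4949; S(4,2) = 92.2200; S(4,3) = 48.1857; S(4,4) = 25.1774
Terminal payoffs V(N, i) = max(K - S_T, 0):
  V(4,0) = 0.000000; V(4,1) = 0.000000; V(4,2) = 6.650000; V(4,3) = 50.684302; V(4,4) = 73.692582
Backward induction: V(k, i) = exp(-r*dt) * [p * V(k+1, i) + (1-p) * V(k+1, i+1)].
  V(3,0) = exp(-r*dt) * [p*0.000000 + (1-p)*0.000000] = 0.000000
  V(3,1) = exp(-r*dt) * [p*0.000000 + (1-p)*6.650000] = 3.833801
  V(3,2) = exp(-r*dt) * [p*6.650000 + (1-p)*50.684302] = 32.023822
  V(3,3) = exp(-r*dt) * [p*50.684302 + (1-p)*73.692582] = 63.853895
  V(2,0) = exp(-r*dt) * [p*0.000000 + (1-p)*3.833801] = 2.210230
  V(2,1) = exp(-r*dt) * [p*3.833801 + (1-p)*32.023822] = 20.078489
  V(2,2) = exp(-r*dt) * [p*32.023822 + (1-p)*63.853895] = 50.314234
  V(1,0) = exp(-r*dt) * [p*2.210230 + (1-p)*20.078489] = 12.507345
  V(1,1) = exp(-r*dt) * [p*20.078489 + (1-p)*50.314234] = 37.472130
  V(0,0) = exp(-r*dt) * [p*12.507345 + (1-p)*37.472130] = 26.876399


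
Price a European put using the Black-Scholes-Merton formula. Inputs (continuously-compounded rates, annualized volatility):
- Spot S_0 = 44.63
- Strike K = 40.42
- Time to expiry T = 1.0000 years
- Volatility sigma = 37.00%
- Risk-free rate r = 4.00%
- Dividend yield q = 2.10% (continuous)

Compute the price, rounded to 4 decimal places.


Answer: Price = 3.9253

Derivation:
d1 = (ln(S/K) + (r - q + 0.5*sigma^2) * T) / (sigma * sqrt(T)) = 0.50413937
d2 = d1 - sigma * sqrt(T) = 0.13413937
exp(-rT) = 0.96078944; exp(-qT) = 0.97921896
P = K * exp(-rT) * N(-d2) - S_0 * exp(-qT) * N(-d1)
N(-d1) = 0.30708172; N(-d2) = 0.44664618
P = 40.4200 * 0.96078944 * 0.44664618 - 44.6300 * 0.97921896 * 0.30708172 = 3.9253


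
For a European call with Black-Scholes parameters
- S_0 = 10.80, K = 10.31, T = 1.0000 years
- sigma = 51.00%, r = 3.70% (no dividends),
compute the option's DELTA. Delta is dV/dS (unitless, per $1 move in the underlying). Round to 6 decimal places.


Answer: Delta = 0.662243

Derivation:
d1 = 0.4185918355; d2 = -0.0914081645
phi(d1) = 0.3654784011; exp(-qT) = 1.0000000000; exp(-rT) = 0.9636761353
N(d1) = 0.6622427713
Delta = exp(-qT) * N(d1) = 1.0000000000 * 0.6622427713 = 0.662243


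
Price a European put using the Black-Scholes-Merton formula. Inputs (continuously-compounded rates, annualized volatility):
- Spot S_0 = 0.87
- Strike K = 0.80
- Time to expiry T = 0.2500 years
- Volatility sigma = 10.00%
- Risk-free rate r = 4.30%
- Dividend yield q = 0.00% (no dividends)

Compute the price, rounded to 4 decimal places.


Answer: Price = 0.0005

Derivation:
d1 = (ln(S/K) + (r - q + 0.5*sigma^2) * T) / (sigma * sqrt(T)) = 1.91762968
d2 = d1 - sigma * sqrt(T) = 1.86762968
exp(-rT) = 0.98930757; exp(-qT) = 1.00000000
P = K * exp(-rT) * N(-d2) - S_0 * exp(-qT) * N(-d1)
N(-d1) = 0.02757899; N(-d2) = 0.03090685
P = 0.8000 * 0.98930757 * 0.03090685 - 0.8700 * 1.00000000 * 0.02757899 = 0.0005


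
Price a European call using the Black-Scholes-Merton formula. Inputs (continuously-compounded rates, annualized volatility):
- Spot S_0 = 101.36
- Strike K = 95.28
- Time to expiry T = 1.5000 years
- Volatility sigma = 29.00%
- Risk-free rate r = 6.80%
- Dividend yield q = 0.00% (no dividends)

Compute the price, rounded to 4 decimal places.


Answer: Price = 22.2299

Derivation:
d1 = (ln(S/K) + (r - q + 0.5*sigma^2) * T) / (sigma * sqrt(T)) = 0.63893282
d2 = d1 - sigma * sqrt(T) = 0.28375681
exp(-rT) = 0.90302955; exp(-qT) = 1.00000000
C = S_0 * exp(-qT) * N(d1) - K * exp(-rT) * N(d2)
N(d1) = 0.73856668; N(d2) = 0.61170162
C = 101.3600 * 1.00000000 * 0.73856668 - 95.2800 * 0.90302955 * 0.61170162 = 22.2299


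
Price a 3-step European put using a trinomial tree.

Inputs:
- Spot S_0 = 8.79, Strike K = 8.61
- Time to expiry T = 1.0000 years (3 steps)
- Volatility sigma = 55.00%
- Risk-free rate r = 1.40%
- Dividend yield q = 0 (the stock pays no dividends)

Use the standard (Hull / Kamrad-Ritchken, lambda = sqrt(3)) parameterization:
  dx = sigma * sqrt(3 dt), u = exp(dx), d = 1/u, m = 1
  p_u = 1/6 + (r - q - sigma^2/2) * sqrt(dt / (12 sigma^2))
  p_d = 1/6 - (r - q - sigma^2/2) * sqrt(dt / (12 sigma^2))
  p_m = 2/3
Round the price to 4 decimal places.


Answer: Price = V(0,0) = 1.5736

Derivation:
dt = T/N = 0.333333; dx = sigma*sqrt(3*dt) = 0.550000
u = exp(dx) = 1.733253; d = 1/u = 0.576950
p_u = 0.125076, p_m = 0.666667, p_d = 0.208258
Discount per step: exp(-r*dt) = 0.995344
Stock lattice S(k, j) with j the centered position index:
  k=0: S(0,+0) = 8.7900
  k=1: S(1,-1) = 5.0714; S(1,+0) = 8.7900; S(1,+1) = 15.2353
  k=2: S(2,-2) = 2.9259; S(2,-1) = 5.0714; S(2,+0) = 8.7900; S(2,+1) = 15.2353; S(2,+2) = 26.4066
  k=3: S(3,-3) = 1.6881; S(3,-2) = 2.9259; S(3,-1) = 5.0714; S(3,+0) = 8.7900; S(3,+1) = 15.2353; S(3,+2) = 26.4066; S(3,+3) = 45.7694
Terminal payoffs V(N, j) = max(K - S_T, 0):
  V(3,-3) = 6.921881; V(3,-2) = 5.684063; V(3,-1) = 3.538611; V(3,+0) = 0.000000; V(3,+1) = 0.000000; V(3,+2) = 0.000000; V(3,+3) = 0.000000
Backward induction: V(k, j) = exp(-r*dt) * [p_u * V(k+1, j+1) + p_m * V(k+1, j) + p_d * V(k+1, j-1)]
  V(2,-2) = exp(-r*dt) * [p_u*3.538611 + p_m*5.684063 + p_d*6.921881] = 5.647089
  V(2,-1) = exp(-r*dt) * [p_u*0.000000 + p_m*3.538611 + p_d*5.684063] = 3.526329
  V(2,+0) = exp(-r*dt) * [p_u*0.000000 + p_m*0.000000 + p_d*3.538611] = 0.733512
  V(2,+1) = exp(-r*dt) * [p_u*0.000000 + p_m*0.000000 + p_d*0.000000] = 0.000000
  V(2,+2) = exp(-r*dt) * [p_u*0.000000 + p_m*0.000000 + p_d*0.000000] = 0.000000
  V(1,-1) = exp(-r*dt) * [p_u*0.733512 + p_m*3.526329 + p_d*5.647089] = 3.601832
  V(1,+0) = exp(-r*dt) * [p_u*0.000000 + p_m*0.733512 + p_d*3.526329] = 1.217696
  V(1,+1) = exp(-r*dt) * [p_u*0.000000 + p_m*0.000000 + p_d*0.733512] = 0.152048
  V(0,+0) = exp(-r*dt) * [p_u*0.152048 + p_m*1.217696 + p_d*3.601832] = 1.573563


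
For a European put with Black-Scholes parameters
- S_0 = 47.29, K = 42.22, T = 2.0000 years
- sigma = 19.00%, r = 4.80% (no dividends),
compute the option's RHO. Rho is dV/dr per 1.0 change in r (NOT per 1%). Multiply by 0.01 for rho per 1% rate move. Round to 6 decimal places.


Answer: Rho = -19.904287

Derivation:
d1 = 0.9136743103; d2 = 0.6449737335
phi(d1) = 0.2628060672; exp(-qT) = 1.0000000000; exp(-rT) = 0.9084640161
N(-d2) = 0.2594721038
Rho = -K*T*exp(-rT)*N(-d2) = -42.2200 * 2.0000 * 0.9084640161 * 0.2594721038 = -19.904287


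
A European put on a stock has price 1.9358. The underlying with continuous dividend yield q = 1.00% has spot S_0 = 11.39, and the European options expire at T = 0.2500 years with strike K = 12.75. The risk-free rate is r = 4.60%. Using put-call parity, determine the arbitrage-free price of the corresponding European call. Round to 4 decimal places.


Answer: Call price = 0.6931

Derivation:
Put-call parity: C - P = S_0 * exp(-qT) - K * exp(-rT).
S_0 * exp(-qT) = 11.3900 * 0.99750312 = 11.36156056
K * exp(-rT) = 12.7500 * 0.98856587 = 12.60421487
C = P + S*exp(-qT) - K*exp(-rT)
C = 1.9358 + 11.36156056 - 12.60421487 = 0.6931


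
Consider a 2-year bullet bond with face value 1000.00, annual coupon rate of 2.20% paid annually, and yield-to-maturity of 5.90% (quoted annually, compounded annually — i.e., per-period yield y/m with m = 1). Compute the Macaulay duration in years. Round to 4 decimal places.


Answer: Macaulay duration = 1.9777 years

Derivation:
Coupon per period c = face * coupon_rate / m = 22.000000
Periods per year m = 1; per-period yield y/m = 0.059000
Number of cashflows N = 2
Cashflows (t years, CF_t, discount factor 1/(1+y/m)^(m*t), PV):
  t = 1.0000: CF_t = 22.000000, DF = 0.944287, PV = 20.774315
  t = 2.0000: CF_t = 1022.000000, DF = 0.891678, PV = 911.294975
Price P = sum_t PV_t = 932.069291
Macaulay numerator sum_t t * PV_t:
  t * PV_t at t = 1.0000: 20.774315
  t * PV_t at t = 2.0000: 1822.589950
Macaulay duration D = (sum_t t * PV_t) / P = 1843.364266 / 932.069291 = 1.977712


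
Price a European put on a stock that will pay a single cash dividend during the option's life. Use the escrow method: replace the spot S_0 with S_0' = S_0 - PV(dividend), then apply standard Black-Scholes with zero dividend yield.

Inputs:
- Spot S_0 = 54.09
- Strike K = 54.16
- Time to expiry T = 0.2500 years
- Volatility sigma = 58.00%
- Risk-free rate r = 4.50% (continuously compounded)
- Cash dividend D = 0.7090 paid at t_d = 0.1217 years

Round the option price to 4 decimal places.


Answer: Price = 6.2494

Derivation:
PV(D) = D * exp(-r * t_d) = 0.7090 * 0.99453847 = 0.70512777
S_0' = S_0 - PV(D) = 54.0900 - 0.70512777 = 53.38487223
d1 = (ln(S_0'/K) + (r + sigma^2/2)*T) / (sigma*sqrt(T)) = 0.13408547
d2 = d1 - sigma*sqrt(T) = -0.15591453
exp(-rT) = 0.98881304
N(-d1) = 0.44666750; N(-d2) = 0.56194980
P = K * exp(-rT) * N(-d2) - S_0' * N(-d1) = 54.1600 * 0.98881304 * 0.56194980 - 53.38487223 * 0.44666750 = 6.2494


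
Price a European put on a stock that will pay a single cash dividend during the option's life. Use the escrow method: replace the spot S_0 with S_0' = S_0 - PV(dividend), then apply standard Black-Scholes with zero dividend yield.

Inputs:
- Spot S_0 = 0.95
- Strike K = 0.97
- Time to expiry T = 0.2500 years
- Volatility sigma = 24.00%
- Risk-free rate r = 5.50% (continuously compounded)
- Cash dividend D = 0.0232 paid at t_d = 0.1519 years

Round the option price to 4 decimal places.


PV(D) = D * exp(-r * t_d) = 0.0232 * 0.99168030 = 0.02300698
S_0' = S_0 - PV(D) = 0.9500 - 0.02300698 = 0.92699302
d1 = (ln(S_0'/K) + (r + sigma^2/2)*T) / (sigma*sqrt(T)) = -0.20333366
d2 = d1 - sigma*sqrt(T) = -0.32333366
exp(-rT) = 0.98634410
N(-d1) = 0.58056287; N(-d2) = 0.62677872
P = K * exp(-rT) * N(-d2) - S_0' * N(-d1) = 0.9700 * 0.98634410 * 0.62677872 - 0.92699302 * 0.58056287 = 0.0615

Answer: Price = 0.0615


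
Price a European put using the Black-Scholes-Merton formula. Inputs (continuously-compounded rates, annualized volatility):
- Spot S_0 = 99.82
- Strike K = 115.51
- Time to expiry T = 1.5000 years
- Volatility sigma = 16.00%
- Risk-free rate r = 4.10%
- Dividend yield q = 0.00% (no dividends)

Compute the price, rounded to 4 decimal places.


d1 = (ln(S/K) + (r - q + 0.5*sigma^2) * T) / (sigma * sqrt(T)) = -0.33317420
d2 = d1 - sigma * sqrt(T) = -0.52913338
exp(-rT) = 0.94035295; exp(-qT) = 1.00000000
P = K * exp(-rT) * N(-d2) - S_0 * exp(-qT) * N(-d1)
N(-d1) = 0.63049860; N(-d2) = 0.70164354
P = 115.5100 * 0.94035295 * 0.70164354 - 99.8200 * 1.00000000 * 0.63049860 = 13.2763

Answer: Price = 13.2763


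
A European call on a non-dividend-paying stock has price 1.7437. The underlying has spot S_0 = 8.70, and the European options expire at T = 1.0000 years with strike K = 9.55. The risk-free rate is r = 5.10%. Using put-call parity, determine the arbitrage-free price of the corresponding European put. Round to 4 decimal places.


Answer: Put price = 2.1189

Derivation:
Put-call parity: C - P = S_0 * exp(-qT) - K * exp(-rT).
S_0 * exp(-qT) = 8.7000 * 1.00000000 = 8.70000000
K * exp(-rT) = 9.5500 * 0.95027867 = 9.07516130
P = C - S*exp(-qT) + K*exp(-rT)
P = 1.7437 - 8.70000000 + 9.07516130 = 2.1189


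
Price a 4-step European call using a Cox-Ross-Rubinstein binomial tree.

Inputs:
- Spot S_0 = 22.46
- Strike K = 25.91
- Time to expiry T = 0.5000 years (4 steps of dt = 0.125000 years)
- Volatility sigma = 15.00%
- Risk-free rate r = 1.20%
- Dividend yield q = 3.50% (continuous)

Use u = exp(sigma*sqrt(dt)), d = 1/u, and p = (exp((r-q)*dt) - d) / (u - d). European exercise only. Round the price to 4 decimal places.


dt = T/N = 0.125000
u = exp(sigma*sqrt(dt)) = 1.054464; d = 1/u = 0.948349
p = (exp((r-q)*dt) - d) / (u - d) = 0.459691
Discount per step: exp(-r*dt) = 0.998501
Stock lattice S(k, i) with i counting down-moves:
  k=0: S(0,0) = 22.4600
  k=1: S(1,0) = 23.6833; S(1,1) = 21.2999
  k=2: S(2,0) = 24.9732; S(2,1) = 22.4600; S(2,2) = 20.1997
  k=3: S(3,0) = 26.3333; S(3,1) = 23.6833; S(3,2) = 21.2999; S(3,3) = 19.1564
  k=4: S(4,0) = 27.7675; S(4,1) = 24.9732; S(4,2) = 22.4600; S(4,3) = 20.1997; S(4,4) = 18.1669
Terminal payoffs V(N, i) = max(S_T - K, 0):
  V(4,0) = 1.857548; V(4,1) = 0.000000; V(4,2) = 0.000000; V(4,3) = 0.000000; V(4,4) = 0.000000
Backward induction: V(k, i) = exp(-r*dt) * [p * V(k+1, i) + (1-p) * V(k+1, i+1)].
  V(3,0) = exp(-r*dt) * [p*1.857548 + (1-p)*0.000000] = 0.852617
  V(3,1) = exp(-r*dt) * [p*0.000000 + (1-p)*0.000000] = 0.000000
  V(3,2) = exp(-r*dt) * [p*0.000000 + (1-p)*0.000000] = 0.000000
  V(3,3) = exp(-r*dt) * [p*0.000000 + (1-p)*0.000000] = 0.000000
  V(2,0) = exp(-r*dt) * [p*0.852617 + (1-p)*0.000000] = 0.391353
  V(2,1) = exp(-r*dt) * [p*0.000000 + (1-p)*0.000000] = 0.000000
  V(2,2) = exp(-r*dt) * [p*0.000000 + (1-p)*0.000000] = 0.000000
  V(1,0) = exp(-r*dt) * [p*0.391353 + (1-p)*0.000000] = 0.179632
  V(1,1) = exp(-r*dt) * [p*0.000000 + (1-p)*0.000000] = 0.000000
  V(0,0) = exp(-r*dt) * [p*0.179632 + (1-p)*0.000000] = 0.082451

Answer: Price = V(0,0) = 0.0825


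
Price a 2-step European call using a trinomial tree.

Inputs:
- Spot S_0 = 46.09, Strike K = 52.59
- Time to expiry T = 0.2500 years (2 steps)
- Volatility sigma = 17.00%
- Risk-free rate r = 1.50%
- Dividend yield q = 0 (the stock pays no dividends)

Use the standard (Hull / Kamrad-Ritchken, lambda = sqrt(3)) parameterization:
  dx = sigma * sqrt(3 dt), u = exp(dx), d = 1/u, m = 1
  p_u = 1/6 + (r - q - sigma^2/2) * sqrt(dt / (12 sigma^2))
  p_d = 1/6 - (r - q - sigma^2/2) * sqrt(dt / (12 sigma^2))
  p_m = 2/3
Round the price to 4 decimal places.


dt = T/N = 0.125000; dx = sigma*sqrt(3*dt) = 0.104103
u = exp(dx) = 1.109715; d = 1/u = 0.901132
p_u = 0.166997, p_m = 0.666667, p_d = 0.166336
Discount per step: exp(-r*dt) = 0.998127
Stock lattice S(k, j) with j the centered position index:
  k=0: S(0,+0) = 46.0900
  k=1: S(1,-1) = 41.5332; S(1,+0) = 46.0900; S(1,+1) = 51.1468
  k=2: S(2,-2) = 37.4269; S(2,-1) = 41.5332; S(2,+0) = 46.0900; S(2,+1) = 51.1468; S(2,+2) = 56.7583
Terminal payoffs V(N, j) = max(S_T - K, 0):
  V(2,-2) = 0.000000; V(2,-1) = 0.000000; V(2,+0) = 0.000000; V(2,+1) = 0.000000; V(2,+2) = 4.168342
Backward induction: V(k, j) = exp(-r*dt) * [p_u * V(k+1, j+1) + p_m * V(k+1, j) + p_d * V(k+1, j-1)]
  V(1,-1) = exp(-r*dt) * [p_u*0.000000 + p_m*0.000000 + p_d*0.000000] = 0.000000
  V(1,+0) = exp(-r*dt) * [p_u*0.000000 + p_m*0.000000 + p_d*0.000000] = 0.000000
  V(1,+1) = exp(-r*dt) * [p_u*4.168342 + p_m*0.000000 + p_d*0.000000] = 0.694796
  V(0,+0) = exp(-r*dt) * [p_u*0.694796 + p_m*0.000000 + p_d*0.000000] = 0.115811

Answer: Price = V(0,0) = 0.1158


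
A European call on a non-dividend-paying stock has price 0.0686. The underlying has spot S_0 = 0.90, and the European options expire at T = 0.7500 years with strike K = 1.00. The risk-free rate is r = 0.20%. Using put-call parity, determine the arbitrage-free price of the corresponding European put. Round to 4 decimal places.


Answer: Put price = 0.1671

Derivation:
Put-call parity: C - P = S_0 * exp(-qT) - K * exp(-rT).
S_0 * exp(-qT) = 0.9000 * 1.00000000 = 0.90000000
K * exp(-rT) = 1.0000 * 0.99850112 = 0.99850112
P = C - S*exp(-qT) + K*exp(-rT)
P = 0.0686 - 0.90000000 + 0.99850112 = 0.1671


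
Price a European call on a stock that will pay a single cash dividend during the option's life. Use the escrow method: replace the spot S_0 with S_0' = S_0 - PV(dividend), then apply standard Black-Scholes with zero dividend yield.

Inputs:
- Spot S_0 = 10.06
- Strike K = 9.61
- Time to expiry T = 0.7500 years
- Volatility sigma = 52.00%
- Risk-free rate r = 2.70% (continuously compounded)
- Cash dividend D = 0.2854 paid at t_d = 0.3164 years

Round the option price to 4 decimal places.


PV(D) = D * exp(-r * t_d) = 0.2854 * 0.99149359 = 0.28297227
S_0' = S_0 - PV(D) = 10.0600 - 0.28297227 = 9.77702773
d1 = (ln(S_0'/K) + (r + sigma^2/2)*T) / (sigma*sqrt(T)) = 0.30839676
d2 = d1 - sigma*sqrt(T) = -0.14193645
exp(-rT) = 0.97995365
N(d1) = 0.62110978; N(d2) = 0.44356510
C = S_0' * N(d1) - K * exp(-rT) * N(d2) = 9.77702773 * 0.62110978 - 9.6100 * 0.97995365 * 0.44356510 = 1.8954

Answer: Price = 1.8954


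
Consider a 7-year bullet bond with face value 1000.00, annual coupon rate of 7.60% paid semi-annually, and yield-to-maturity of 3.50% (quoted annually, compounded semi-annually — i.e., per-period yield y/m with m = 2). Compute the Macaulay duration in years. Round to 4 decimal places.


Coupon per period c = face * coupon_rate / m = 38.000000
Periods per year m = 2; per-period yield y/m = 0.017500
Number of cashflows N = 14
Cashflows (t years, CF_t, discount factor 1/(1+y/m)^(m*t), PV):
  t = 0.5000: CF_t = 38.000000, DF = 0.982801, PV = 37.346437
  t = 1.0000: CF_t = 38.000000, DF = 0.965898, PV = 36.704115
  t = 1.5000: CF_t = 38.000000, DF = 0.949285, PV = 36.072841
  t = 2.0000: CF_t = 38.000000, DF = 0.932959, PV = 35.452423
  t = 2.5000: CF_t = 38.000000, DF = 0.916913, PV = 34.842676
  t = 3.0000: CF_t = 38.000000, DF = 0.901143, PV = 34.243417
  t = 3.5000: CF_t = 38.000000, DF = 0.885644, PV = 33.654463
  t = 4.0000: CF_t = 38.000000, DF = 0.870412, PV = 33.075640
  t = 4.5000: CF_t = 38.000000, DF = 0.855441, PV = 32.506771
  t = 5.0000: CF_t = 38.000000, DF = 0.840729, PV = 31.947687
  t = 5.5000: CF_t = 38.000000, DF = 0.826269, PV = 31.398218
  t = 6.0000: CF_t = 38.000000, DF = 0.812058, PV = 30.858199
  t = 6.5000: CF_t = 38.000000, DF = 0.798091, PV = 30.327469
  t = 7.0000: CF_t = 1038.000000, DF = 0.784365, PV = 814.170763
Price P = sum_t PV_t = 1252.601120
Macaulay numerator sum_t t * PV_t:
  t * PV_t at t = 0.5000: 18.673219
  t * PV_t at t = 1.0000: 36.704115
  t * PV_t at t = 1.5000: 54.109261
  t * PV_t at t = 2.0000: 70.904846
  t * PV_t at t = 2.5000: 87.106691
  t * PV_t at t = 3.0000: 102.730250
  t * PV_t at t = 3.5000: 117.790622
  t * PV_t at t = 4.0000: 132.302559
  t * PV_t at t = 4.5000: 146.280471
  t * PV_t at t = 5.0000: 159.738434
  t * PV_t at t = 5.5000: 172.690199
  t * PV_t at t = 6.0000: 185.149197
  t * PV_t at t = 6.5000: 197.128547
  t * PV_t at t = 7.0000: 5699.195344
Macaulay duration D = (sum_t t * PV_t) / P = 7180.503754 / 1252.601120 = 5.732474

Answer: Macaulay duration = 5.7325 years


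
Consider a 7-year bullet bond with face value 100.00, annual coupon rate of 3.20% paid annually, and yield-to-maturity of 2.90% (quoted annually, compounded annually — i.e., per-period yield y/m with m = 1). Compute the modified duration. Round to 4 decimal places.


Coupon per period c = face * coupon_rate / m = 3.200000
Periods per year m = 1; per-period yield y/m = 0.029000
Number of cashflows N = 7
Cashflows (t years, CF_t, discount factor 1/(1+y/m)^(m*t), PV):
  t = 1.0000: CF_t = 3.200000, DF = 0.971817, PV = 3.109815
  t = 2.0000: CF_t = 3.200000, DF = 0.944429, PV = 3.022172
  t = 3.0000: CF_t = 3.200000, DF = 0.917812, PV = 2.936999
  t = 4.0000: CF_t = 3.200000, DF = 0.891946, PV = 2.854227
  t = 5.0000: CF_t = 3.200000, DF = 0.866808, PV = 2.773787
  t = 6.0000: CF_t = 3.200000, DF = 0.842379, PV = 2.695614
  t = 7.0000: CF_t = 103.200000, DF = 0.818639, PV = 84.483534
Price P = sum_t PV_t = 101.876149
First compute Macaulay numerator sum_t t * PV_t:
  t * PV_t at t = 1.0000: 3.109815
  t * PV_t at t = 2.0000: 6.044345
  t * PV_t at t = 3.0000: 8.810998
  t * PV_t at t = 4.0000: 11.416907
  t * PV_t at t = 5.0000: 13.868935
  t * PV_t at t = 6.0000: 16.173685
  t * PV_t at t = 7.0000: 591.384740
Macaulay duration D = 650.809425 / 101.876149 = 6.388241
Modified duration = D / (1 + y/m) = 6.388241 / (1 + 0.029000) = 6.208203

Answer: Modified duration = 6.2082


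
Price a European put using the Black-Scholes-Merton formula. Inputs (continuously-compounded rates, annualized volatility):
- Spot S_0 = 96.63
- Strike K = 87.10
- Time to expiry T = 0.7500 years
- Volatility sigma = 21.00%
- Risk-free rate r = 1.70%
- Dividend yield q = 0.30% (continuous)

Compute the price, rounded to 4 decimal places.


d1 = (ln(S/K) + (r - q + 0.5*sigma^2) * T) / (sigma * sqrt(T)) = 0.71959765
d2 = d1 - sigma * sqrt(T) = 0.53773232
exp(-rT) = 0.98733094; exp(-qT) = 0.99775253
P = K * exp(-rT) * N(-d2) - S_0 * exp(-qT) * N(-d1)
N(-d1) = 0.23588638; N(-d2) = 0.29538093
P = 87.1000 * 0.98733094 * 0.29538093 - 96.6300 * 0.99775253 * 0.23588638 = 2.6593

Answer: Price = 2.6593


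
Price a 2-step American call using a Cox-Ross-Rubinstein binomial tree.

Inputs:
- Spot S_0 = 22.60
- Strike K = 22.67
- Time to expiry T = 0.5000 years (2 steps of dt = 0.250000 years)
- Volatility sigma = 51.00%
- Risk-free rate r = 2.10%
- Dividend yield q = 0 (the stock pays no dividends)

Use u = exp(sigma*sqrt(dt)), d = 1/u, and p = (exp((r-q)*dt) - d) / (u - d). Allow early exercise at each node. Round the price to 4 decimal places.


Answer: Price = V(0,0) = 2.9564

Derivation:
dt = T/N = 0.250000
u = exp(sigma*sqrt(dt)) = 1.290462; d = 1/u = 0.774916
p = (exp((r-q)*dt) - d) / (u - d) = 0.446803
Discount per step: exp(-r*dt) = 0.994764
Stock lattice S(k, i) with i counting down-moves:
  k=0: S(0,0) = 22.6000
  k=1: S(1,0) = 29.1644; S(1,1) = 17.5131
  k=2: S(2,0) = 37.6356; S(2,1) = 22.6000; S(2,2) = 13.5712
Terminal payoffs V(N, i) = max(S_T - K, 0):
  V(2,0) = 14.965581; V(2,1) = 0.000000; V(2,2) = 0.000000
Backward induction: V(k, i) = exp(-r*dt) * [p * V(k+1, i) + (1-p) * V(k+1, i+1)]; then take max(V_cont, immediate exercise) for American.
  V(1,0) = exp(-r*dt) * [p*14.965581 + (1-p)*0.000000] = 6.651659; exercise = 6.494433; V(1,0) = max -> 6.651659
  V(1,1) = exp(-r*dt) * [p*0.000000 + (1-p)*0.000000] = 0.000000; exercise = 0.000000; V(1,1) = max -> 0.000000
  V(0,0) = exp(-r*dt) * [p*6.651659 + (1-p)*0.000000] = 2.956422; exercise = 0.000000; V(0,0) = max -> 2.956422


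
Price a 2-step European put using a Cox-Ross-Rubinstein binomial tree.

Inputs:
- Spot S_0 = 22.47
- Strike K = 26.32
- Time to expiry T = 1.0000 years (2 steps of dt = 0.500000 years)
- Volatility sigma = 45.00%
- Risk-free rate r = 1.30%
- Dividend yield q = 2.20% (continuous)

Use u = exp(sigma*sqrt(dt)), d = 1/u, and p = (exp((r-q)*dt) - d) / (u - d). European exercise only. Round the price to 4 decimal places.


dt = T/N = 0.500000
u = exp(sigma*sqrt(dt)) = 1.374648; d = 1/u = 0.727459
p = (exp((r-q)*dt) - d) / (u - d) = 0.414177
Discount per step: exp(-r*dt) = 0.993521
Stock lattice S(k, i) with i counting down-moves:
  k=0: S(0,0) = 22.4700
  k=1: S(1,0) = 30.8884; S(1,1) = 16.3460
  k=2: S(2,0) = 42.4606; S(2,1) = 22.4700; S(2,2) = 11.8910
Terminal payoffs V(N, i) = max(K - S_T, 0):
  V(2,0) = 0.000000; V(2,1) = 3.850000; V(2,2) = 14.428962
Backward induction: V(k, i) = exp(-r*dt) * [p * V(k+1, i) + (1-p) * V(k+1, i+1)].
  V(1,0) = exp(-r*dt) * [p*0.000000 + (1-p)*3.850000] = 2.240804
  V(1,1) = exp(-r*dt) * [p*3.850000 + (1-p)*14.428962] = 9.982298
  V(0,0) = exp(-r*dt) * [p*2.240804 + (1-p)*9.982298] = 6.732045

Answer: Price = V(0,0) = 6.7320


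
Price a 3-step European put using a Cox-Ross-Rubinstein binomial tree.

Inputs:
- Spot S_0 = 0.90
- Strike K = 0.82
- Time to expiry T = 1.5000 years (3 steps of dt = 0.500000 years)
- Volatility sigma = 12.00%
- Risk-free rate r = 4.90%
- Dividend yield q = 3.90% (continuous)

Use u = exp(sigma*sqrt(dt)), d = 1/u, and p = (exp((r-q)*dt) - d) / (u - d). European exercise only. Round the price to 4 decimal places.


Answer: Price = V(0,0) = 0.0135

Derivation:
dt = T/N = 0.500000
u = exp(sigma*sqrt(dt)) = 1.088557; d = 1/u = 0.918647
p = (exp((r-q)*dt) - d) / (u - d) = 0.508301
Discount per step: exp(-r*dt) = 0.975798
Stock lattice S(k, i) with i counting down-moves:
  k=0: S(0,0) = 0.9000
  k=1: S(1,0) = 0.9797; S(1,1) = 0.8268
  k=2: S(2,0) = 1.0665; S(2,1) = 0.9000; S(2,2) = 0.7595
  k=3: S(3,0) = 1.1609; S(3,1) = 0.9797; S(3,2) = 0.8268; S(3,3) = 0.6977
Terminal payoffs V(N, i) = max(K - S_T, 0):
  V(3,0) = 0.000000; V(3,1) = 0.000000; V(3,2) = 0.000000; V(3,3) = 0.122267
Backward induction: V(k, i) = exp(-r*dt) * [p * V(k+1, i) + (1-p) * V(k+1, i+1)].
  V(2,0) = exp(-r*dt) * [p*0.000000 + (1-p)*0.000000] = 0.000000
  V(2,1) = exp(-r*dt) * [p*0.000000 + (1-p)*0.000000] = 0.000000
  V(2,2) = exp(-r*dt) * [p*0.000000 + (1-p)*0.122267] = 0.058664
  V(1,0) = exp(-r*dt) * [p*0.000000 + (1-p)*0.000000] = 0.000000
  V(1,1) = exp(-r*dt) * [p*0.000000 + (1-p)*0.058664] = 0.028147
  V(0,0) = exp(-r*dt) * [p*0.000000 + (1-p)*0.028147] = 0.013505


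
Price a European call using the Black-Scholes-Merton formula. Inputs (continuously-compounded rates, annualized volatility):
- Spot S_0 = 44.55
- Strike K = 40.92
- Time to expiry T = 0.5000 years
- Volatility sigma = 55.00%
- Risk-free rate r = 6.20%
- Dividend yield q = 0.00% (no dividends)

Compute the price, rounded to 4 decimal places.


Answer: Price = 9.2148

Derivation:
d1 = (ln(S/K) + (r - q + 0.5*sigma^2) * T) / (sigma * sqrt(T)) = 0.49270741
d2 = d1 - sigma * sqrt(T) = 0.10379868
exp(-rT) = 0.96947557; exp(-qT) = 1.00000000
C = S_0 * exp(-qT) * N(d1) - K * exp(-rT) * N(d2)
N(d1) = 0.68889033; N(d2) = 0.54133544
C = 44.5500 * 1.00000000 * 0.68889033 - 40.9200 * 0.96947557 * 0.54133544 = 9.2148


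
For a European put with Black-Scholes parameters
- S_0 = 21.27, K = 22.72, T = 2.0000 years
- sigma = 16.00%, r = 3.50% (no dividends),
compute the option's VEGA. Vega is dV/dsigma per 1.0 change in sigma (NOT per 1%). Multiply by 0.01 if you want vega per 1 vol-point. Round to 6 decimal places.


Answer: Vega = 11.897715

Derivation:
d1 = 0.1310447205; d2 = -0.0952294495
phi(d1) = 0.3955314827; exp(-qT) = 1.0000000000; exp(-rT) = 0.9323938199
Vega = S * exp(-qT) * phi(d1) * sqrt(T) = 21.2700 * 1.0000000000 * 0.3955314827 * 1.4142135624 = 11.897715


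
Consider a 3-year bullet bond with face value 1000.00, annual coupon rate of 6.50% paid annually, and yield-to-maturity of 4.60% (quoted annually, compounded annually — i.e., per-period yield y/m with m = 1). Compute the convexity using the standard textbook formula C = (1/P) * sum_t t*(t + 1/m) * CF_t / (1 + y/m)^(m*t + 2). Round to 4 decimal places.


Coupon per period c = face * coupon_rate / m = 65.000000
Periods per year m = 1; per-period yield y/m = 0.046000
Number of cashflows N = 3
Cashflows (t years, CF_t, discount factor 1/(1+y/m)^(m*t), PV):
  t = 1.0000: CF_t = 65.000000, DF = 0.956023, PV = 62.141491
  t = 2.0000: CF_t = 65.000000, DF = 0.913980, PV = 59.408692
  t = 3.0000: CF_t = 1065.000000, DF = 0.873786, PV = 930.581799
Price P = sum_t PV_t = 1052.131982
Convexity numerator sum_t t*(t + 1/m) * CF_t / (1+y/m)^(m*t + 2):
  t = 1.0000: term = 113.592145
  t = 2.0000: term = 325.790089
  t = 3.0000: term = 10206.396389
Convexity = (1/P) * sum = 10645.778623 / 1052.131982 = 10.118292

Answer: Convexity = 10.1183


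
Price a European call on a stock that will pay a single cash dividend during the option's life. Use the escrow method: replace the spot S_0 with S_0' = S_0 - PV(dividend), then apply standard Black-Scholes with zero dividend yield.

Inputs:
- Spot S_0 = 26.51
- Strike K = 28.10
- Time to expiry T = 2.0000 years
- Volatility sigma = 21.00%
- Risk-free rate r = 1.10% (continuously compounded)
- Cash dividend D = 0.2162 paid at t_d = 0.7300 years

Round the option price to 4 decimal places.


PV(D) = D * exp(-r * t_d) = 0.2162 * 0.99200215 = 0.21447087
S_0' = S_0 - PV(D) = 26.5100 - 0.21447087 = 26.29552913
d1 = (ln(S_0'/K) + (r + sigma^2/2)*T) / (sigma*sqrt(T)) = -0.00091131
d2 = d1 - sigma*sqrt(T) = -0.29789616
exp(-rT) = 0.97824024
N(d1) = 0.49963644; N(d2) = 0.38289121
C = S_0' * N(d1) - K * exp(-rT) * N(d2) = 26.29552913 * 0.49963644 - 28.1000 * 0.97824024 * 0.38289121 = 2.6131

Answer: Price = 2.6131
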